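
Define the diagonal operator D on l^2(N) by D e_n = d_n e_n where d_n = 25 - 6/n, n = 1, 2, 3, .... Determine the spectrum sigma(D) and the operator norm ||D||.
sigma(D) = {25 - 6/n : n ≥ 1} ∪ {25}; ||D|| = 25

A bounded diagonal operator on l^2 with diagonal entries d_n has spectrum equal to the closure of {d_n : n ≥ 1}: every d_n is an eigenvalue (with eigenvector e_n), so {d_n} ⊂ sigma(D); the spectrum is closed, so its closure is too; and for lambda not in the closure, (D - lambda I) has bounded inverse (the diagonal entries 1/(d_n - lambda) are bounded). For our sequence d_n = 25 - 6/n, n = 1, 2, 3, ...:
  - {d_n} = {25 - 6/n : n ≥ 1}; the only limit point is 25
  - closure = {25 - 6/n : n ≥ 1} ∪ {25}
For the norm: a diagonal operator has ||D|| = sup_n |d_n|. Here d_n = 25 - 6/n increases monotonically from d_1 = 19 toward 25, with all terms in [19, 25); so sup_n |d_n| = 25 (the supremum is the limit, not attained). So ||D|| = 25.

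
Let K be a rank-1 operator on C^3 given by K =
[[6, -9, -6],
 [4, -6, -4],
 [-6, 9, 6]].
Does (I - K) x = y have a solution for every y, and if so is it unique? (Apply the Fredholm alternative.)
(I - K) is invertible (det(I - K) = -5 ≠ 0), so for every y in C^3 the equation (I - K) x = y has a unique solution.

K has rank 1, so it is an outer product K = u v^T: every row of K is a multiple of one row vector. Reading off the entries, u = (3, 2, -3) and v = (2, -3, -2) (row i of K equals u_i·v^T). A rank-one matrix u v^T satisfies K u = u (v·u) and kills the (2)-dimensional subspace v^⊥, so its characteristic polynomial is lambda^2 (lambda - v·u) with v·u = tr K = 6. Hence the eigenvalues of I - K are 1 (multiplicity 2) and 1 - (6) = -5, so det(I - K) = -5. (Direct check: I - K =
[[-5, 9, 6],
 [-4, 7, 4],
 [6, -9, -5]]
has determinant -5.) The finite-dimensional Fredholm alternative says: either (I - K) is invertible, or ker(I - K) ≠ {0} and then range(I - K) = ker((I - K)^*)^⊥, with dim ker(I - K) = dim ker((I - K)^*). Since det(I - K) ≠ 0, 1 is not an eigenvalue of K and ker(I - K) = {0}, so we are in the first case: for every y there is a unique x = (I - K)^(-1) y. Explicitly, by the Sherman–Morrison formula, (I - u v^T)^(-1) = I + u v^T/(1 - v·u), i.e. (I - K)^(-1) = I + K/(-5).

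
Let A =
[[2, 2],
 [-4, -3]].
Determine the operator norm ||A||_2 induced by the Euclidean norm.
||A||_2 = sqrt((33 + sqrt(1073))/2) ≈ 5.734 (= sqrt(largest eigenvalue of A^T A))

||A||_2 = sigma_max(A) = sqrt(lambda_max(A^T A)). Form the symmetric matrix M = A^T A =
[[20, 16],
 [16, 13]].
Its characteristic polynomial (trace, determinant of M give the coefficients) is
  p(λ) = det(λ I - M) = λ^2 - 33λ + 4.
For λ^2 - 33λ + 4 the discriminant is 1073. It is nonnegative but not a perfect square, so the roots are real and irrational: λ = (33 ± sqrt(1073))/2 ≈ 32.8783, 0.1217.
So the eigenvalues of A^T A are ≈ 0.1217, 32.8783 (all ≥ 0, as they must be for A^T A). The largest is λ_max = (33 + sqrt(1073))/2 ≈ 32.8783, hence ||A||_2 = sqrt(λ_max) = sqrt((33 + sqrt(1073))/2) ≈ 5.734.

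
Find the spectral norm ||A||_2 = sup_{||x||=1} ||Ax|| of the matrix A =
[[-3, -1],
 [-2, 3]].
||A||_2 = sqrt((23 + sqrt(45))/2) ≈ 3.8541 (= sqrt(largest eigenvalue of A^T A))

||A||_2 = sigma_max(A) = sqrt(lambda_max(A^T A)). Form the symmetric matrix M = A^T A =
[[13, -3],
 [-3, 10]].
Its characteristic polynomial (trace, determinant of M give the coefficients) is
  p(λ) = det(λ I - M) = λ^2 - 23λ + 121.
For λ^2 - 23λ + 121 the discriminant is 45. It is nonnegative but not a perfect square, so the roots are real and irrational: λ = (23 ± sqrt(45))/2 ≈ 14.8541, 8.1459.
So the eigenvalues of A^T A are ≈ 8.1459, 14.8541 (all ≥ 0, as they must be for A^T A). The largest is λ_max = (23 + sqrt(45))/2 ≈ 14.8541, hence ||A||_2 = sqrt(λ_max) = sqrt((23 + sqrt(45))/2) ≈ 3.8541.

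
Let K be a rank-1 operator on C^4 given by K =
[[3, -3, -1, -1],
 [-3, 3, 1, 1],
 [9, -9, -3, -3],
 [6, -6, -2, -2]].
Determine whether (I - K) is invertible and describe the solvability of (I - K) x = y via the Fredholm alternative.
(I - K) is singular (det(I - K) = 0, i.e. 1 ∈ sigma(K)). (I - K) x = y is solvable iff y ⊥ ker((I - K)^*) = span{(3, -3, -1, -1)}, i.e. iff 3y_1 - 3y_2 - y_3 - y_4 = 0. When solvable, the solutions are x = y + c·(1, -1, 3, 2), c arbitrary (ker(I - K) = span{(1, -1, 3, 2)}, dimension 1).

K has rank 1, so it is an outer product K = u v^T: every row of K is a multiple of one row vector. Reading off the entries, u = (1, -1, 3, 2) and v = (3, -3, -1, -1) (row i of K equals u_i·v^T). A rank-one matrix u v^T satisfies K u = u (v·u) and kills the (3)-dimensional subspace v^⊥, so its characteristic polynomial is lambda^3 (lambda - v·u) with v·u = tr K = 1. Hence the eigenvalues of I - K are 1 (multiplicity 3) and 1 - (1) = 0, so det(I - K) = 0. (Direct check: I - K =
[[-2, 3, 1, 1],
 [3, -2, -1, -1],
 [-9, 9, 4, 3],
 [-6, 6, 2, 3]]
has determinant 0.) So 1 is an eigenvalue of K and (I - K) is not invertible. The finite-dimensional Fredholm alternative says: either (I - K) is invertible, or ker(I - K) ≠ {0} and then range(I - K) = ker((I - K)^*)^⊥, with dim ker(I - K) = dim ker((I - K)^*). We are in the second case, so we need both kernels. Kernel of I - K: (I - K) u = u - u (v·u) = u - u = 0, so ker(I - K) = span{u} = span{(1, -1, 3, 2)} (it is exactly 1-dimensional because rank(I - K) = 3). Kernel of the adjoint: K is real, so (I - K)^* = I - K^T = I - v u^T, and (I - v u^T) v = v - v (u·v) = 0; hence ker((I - K)^*) = span{v} = span{(3, -3, -1, -1)}. Therefore (I - K) x = y is solvable iff <y, v> = 0, i.e. iff 3y_1 - 3y_2 - y_3 - y_4 = 0. When this holds, K y = u (v·y) = 0, so (I - K) y = y and x = y is a particular solution; the full solution set is the line x = y + c·u = y + c·(1, -1, 3, 2), c ∈ C.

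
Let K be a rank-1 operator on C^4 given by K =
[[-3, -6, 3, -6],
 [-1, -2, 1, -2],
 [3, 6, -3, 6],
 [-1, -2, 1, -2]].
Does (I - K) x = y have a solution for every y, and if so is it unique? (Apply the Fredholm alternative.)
(I - K) is invertible (det(I - K) = 11 ≠ 0), so for every y in C^4 the equation (I - K) x = y has a unique solution.

K has rank 1, so it is an outer product K = u v^T: every row of K is a multiple of one row vector. Reading off the entries, u = (3, 1, -3, 1) and v = (-1, -2, 1, -2) (row i of K equals u_i·v^T). A rank-one matrix u v^T satisfies K u = u (v·u) and kills the (3)-dimensional subspace v^⊥, so its characteristic polynomial is lambda^3 (lambda - v·u) with v·u = tr K = -10. Hence the eigenvalues of I - K are 1 (multiplicity 3) and 1 - (-10) = 11, so det(I - K) = 11. (Direct check: I - K =
[[4, 6, -3, 6],
 [1, 3, -1, 2],
 [-3, -6, 4, -6],
 [1, 2, -1, 3]]
has determinant 11.) The finite-dimensional Fredholm alternative says: either (I - K) is invertible, or ker(I - K) ≠ {0} and then range(I - K) = ker((I - K)^*)^⊥, with dim ker(I - K) = dim ker((I - K)^*). Since det(I - K) ≠ 0, 1 is not an eigenvalue of K and ker(I - K) = {0}, so we are in the first case: for every y there is a unique x = (I - K)^(-1) y. Explicitly, by the Sherman–Morrison formula, (I - u v^T)^(-1) = I + u v^T/(1 - v·u), i.e. (I - K)^(-1) = I + K/(11).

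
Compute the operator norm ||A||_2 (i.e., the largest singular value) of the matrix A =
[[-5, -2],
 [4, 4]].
||A||_2 = sqrt((61 + sqrt(3145))/2) ≈ 7.6512 (= sqrt(largest eigenvalue of A^T A))

||A||_2 = sigma_max(A) = sqrt(lambda_max(A^T A)). Form the symmetric matrix M = A^T A =
[[41, 26],
 [26, 20]].
Its characteristic polynomial (trace, determinant of M give the coefficients) is
  p(λ) = det(λ I - M) = λ^2 - 61λ + 144.
For λ^2 - 61λ + 144 the discriminant is 3145. It is nonnegative but not a perfect square, so the roots are real and irrational: λ = (61 ± sqrt(3145))/2 ≈ 58.5401, 2.4599.
So the eigenvalues of A^T A are ≈ 2.4599, 58.5401 (all ≥ 0, as they must be for A^T A). The largest is λ_max = (61 + sqrt(3145))/2 ≈ 58.5401, hence ||A||_2 = sqrt(λ_max) = sqrt((61 + sqrt(3145))/2) ≈ 7.6512.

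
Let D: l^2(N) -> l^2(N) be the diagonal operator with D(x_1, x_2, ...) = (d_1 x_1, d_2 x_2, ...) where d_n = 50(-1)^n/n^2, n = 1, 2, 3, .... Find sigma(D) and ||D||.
sigma(D) = {50(-1)^n/n^2 : n ≥ 1} ∪ {0}; ||D|| = 50

A bounded diagonal operator on l^2 with diagonal entries d_n has spectrum equal to the closure of {d_n : n ≥ 1}: every d_n is an eigenvalue (with eigenvector e_n), so {d_n} ⊂ sigma(D); the spectrum is closed, so its closure is too; and for lambda not in the closure, (D - lambda I) has bounded inverse (the diagonal entries 1/(d_n - lambda) are bounded). For our sequence d_n = 50(-1)^n/n^2, n = 1, 2, 3, ...:
  - {d_n} = {50(-1)^n/n^2 : n ≥ 1}; the only limit point is 0
  - closure = {50(-1)^n/n^2 : n ≥ 1} ∪ {0}
For the norm: a diagonal operator has ||D|| = sup_n |d_n|. Here |d_n| = 50/n^2 is decreasing, so sup_n |d_n| = |d_1| = 50. So ||D|| = 50.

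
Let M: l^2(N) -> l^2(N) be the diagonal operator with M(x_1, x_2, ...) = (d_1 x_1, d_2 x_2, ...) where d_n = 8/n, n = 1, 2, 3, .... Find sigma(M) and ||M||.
sigma(M) = {8/n : n ≥ 1} ∪ {0}; ||M|| = 8

A bounded diagonal operator on l^2 with diagonal entries d_n has spectrum equal to the closure of {d_n : n ≥ 1}: every d_n is an eigenvalue (with eigenvector e_n), so {d_n} ⊂ sigma(M); the spectrum is closed, so its closure is too; and for lambda not in the closure, (M - lambda I) has bounded inverse (the diagonal entries 1/(d_n - lambda) are bounded). For our sequence d_n = 8/n, n = 1, 2, 3, ...:
  - {d_n} = {8/n : n ≥ 1}; the only limit point is 0
  - closure = {8/n : n ≥ 1} ∪ {0}
For the norm: a diagonal operator has ||M|| = sup_n |d_n|. Here d_n = 8/n is positive and decreasing, so sup_n |d_n| = d_1 = 8. So ||M|| = 8.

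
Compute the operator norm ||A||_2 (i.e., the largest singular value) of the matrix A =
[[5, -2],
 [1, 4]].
||A||_2 = sqrt((46 + sqrt(180))/2) ≈ 5.4505 (= sqrt(largest eigenvalue of A^T A))

||A||_2 = sigma_max(A) = sqrt(lambda_max(A^T A)). Form the symmetric matrix M = A^T A =
[[26, -6],
 [-6, 20]].
Its characteristic polynomial (trace, determinant of M give the coefficients) is
  p(λ) = det(λ I - M) = λ^2 - 46λ + 484.
For λ^2 - 46λ + 484 the discriminant is 180. It is nonnegative but not a perfect square, so the roots are real and irrational: λ = (46 ± sqrt(180))/2 ≈ 29.7082, 16.2918.
So the eigenvalues of A^T A are ≈ 16.2918, 29.7082 (all ≥ 0, as they must be for A^T A). The largest is λ_max = (46 + sqrt(180))/2 ≈ 29.7082, hence ||A||_2 = sqrt(λ_max) = sqrt((46 + sqrt(180))/2) ≈ 5.4505.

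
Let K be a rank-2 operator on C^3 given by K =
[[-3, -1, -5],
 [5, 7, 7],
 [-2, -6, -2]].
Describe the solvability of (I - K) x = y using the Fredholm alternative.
(I - K) is invertible (det(I - K) = 7 ≠ 0), so for every y in C^3 the equation (I - K) x = y has a unique solution.

K has rank 2 and factors as K = U V^T = u1 v1^T + u2 v2^T with u1 = (1, 1, -2), v1 = (-1, 1, -2), u2 = (-1, 3, -2), v2 = (2, 2, 3) (multiplying out reproduces the displayed K). The nonzero eigenvalues of U V^T coincide with those of the 2 x 2 matrix G = V^T U = [[v1·u1, v1·u2], [v2·u1, v2·u2]] = [[4, 8], [-2, -2]], and by the Sylvester determinant identity det(I_3 - U V^T) = det(I_2 - V^T U) = det([[-3, -8], [2, 3]]) = (-3)(3) - (-8)(2) = 7. (Direct check: I - K =
[[4, 1, 5],
 [-5, -6, -7],
 [2, 6, 3]]
has determinant 7.) The finite-dimensional Fredholm alternative says: either (I - K) is invertible, or ker(I - K) ≠ {0} and then range(I - K) = ker((I - K)^*)^⊥, with dim ker(I - K) = dim ker((I - K)^*). Since det(I - K) ≠ 0, 1 is not an eigenvalue of K and ker(I - K) = {0}, so we are in the first case: for every y there is a unique x = (I - K)^(-1) y. (Explicitly, by the Woodbury identity, (I - U V^T)^(-1) = I + U (I_2 - G)^(-1) V^T.)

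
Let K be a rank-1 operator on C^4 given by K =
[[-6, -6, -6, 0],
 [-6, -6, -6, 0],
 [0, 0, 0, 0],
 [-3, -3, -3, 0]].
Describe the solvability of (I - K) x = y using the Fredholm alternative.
(I - K) is invertible (det(I - K) = 13 ≠ 0), so for every y in C^4 the equation (I - K) x = y has a unique solution.

K has rank 1, so it is an outer product K = u v^T: every row of K is a multiple of one row vector. Reading off the entries, u = (2, 2, 0, 1) and v = (-3, -3, -3, 0) (row i of K equals u_i·v^T). A rank-one matrix u v^T satisfies K u = u (v·u) and kills the (3)-dimensional subspace v^⊥, so its characteristic polynomial is lambda^3 (lambda - v·u) with v·u = tr K = -12. Hence the eigenvalues of I - K are 1 (multiplicity 3) and 1 - (-12) = 13, so det(I - K) = 13. (Direct check: I - K =
[[7, 6, 6, 0],
 [6, 7, 6, 0],
 [0, 0, 1, 0],
 [3, 3, 3, 1]]
has determinant 13.) The finite-dimensional Fredholm alternative says: either (I - K) is invertible, or ker(I - K) ≠ {0} and then range(I - K) = ker((I - K)^*)^⊥, with dim ker(I - K) = dim ker((I - K)^*). Since det(I - K) ≠ 0, 1 is not an eigenvalue of K and ker(I - K) = {0}, so we are in the first case: for every y there is a unique x = (I - K)^(-1) y. Explicitly, by the Sherman–Morrison formula, (I - u v^T)^(-1) = I + u v^T/(1 - v·u), i.e. (I - K)^(-1) = I + K/(13).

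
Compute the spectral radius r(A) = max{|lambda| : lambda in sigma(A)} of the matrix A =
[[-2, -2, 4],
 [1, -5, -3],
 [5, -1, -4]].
r(A) ≈ 6.5259

The eigenvalues of A are the roots of its characteristic polynomial. With M = A (coefficients from the trace, the sum of principal 2x2 minors, and det A):
  p(λ) = det(λ I - M) = λ^3 + 11λ^2 + 17λ - 84.
No integer candidate from the rational root theorem (±divisors of 84) is a root, so the roots are irrational. The cubic discriminant is Δ = -10723 < 0, so there is one real root and a complex-conjugate pair. p(1) = -55 and p(2) = 2 have opposite signs, so a root lies in (1, 2); Newton's method refines it to λ ≈ 1.9724. Dividing out (λ - (1.9724)) leaves approximately λ^2 + 12.9724λ + 42.5871. For λ^2 + 12.9724λ + 42.5871 the discriminant is -2.0648. It is negative, so the remaining roots are the complex-conjugate pair λ ≈ -6.4862 ± 0.7185i. Their product equals the constant term, so |λ|^2 ≈ 42.5871 and |λ| ≈ 6.5259.
Thus the eigenvalues (to 4 decimals) are 1.9724 (modulus 1.9724); -6.4862 ± 0.7185i (modulus 6.5259). The spectral radius is the largest modulus: r(A) ≈ 6.5259. (Cross-check: r(A) ≤ ||A||_2 ≈ 8.4083; equality holds whenever A is normal, though it can also hold for some non-normal A.)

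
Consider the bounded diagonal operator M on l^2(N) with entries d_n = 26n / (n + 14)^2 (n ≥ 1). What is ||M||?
||M|| = 13/28 (attained at n = 14)

For M diagonal, ||M|| = sup_n |d_n|. Treat f(x) = 26x / (x + 14)^2 for real x > 0. By the quotient rule, f'(x) = 26(14 - x)/(x + 14)^3, which is positive for x < 14 and negative for x > 14. So f has a unique maximum at x = 14, and since 14 is a positive integer, the supremum over n ≥ 1 is attained at n = 14: d_14 = 26·14/(14 + 14)^2 = 26·14/784 = 13/28. Hence ||M|| = 13/28.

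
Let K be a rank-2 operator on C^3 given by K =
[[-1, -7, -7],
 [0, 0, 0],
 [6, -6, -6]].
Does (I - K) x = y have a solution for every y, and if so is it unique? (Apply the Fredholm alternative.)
(I - K) is invertible (det(I - K) = 56 ≠ 0), so for every y in C^3 the equation (I - K) x = y has a unique solution.

K has rank 2 and factors as K = U V^T = u1 v1^T + u2 v2^T with u1 = (-2, 0, 0), v1 = (2, 2, 2), u2 = (-1, 0, -2), v2 = (-3, 3, 3) (multiplying out reproduces the displayed K). The nonzero eigenvalues of U V^T coincide with those of the 2 x 2 matrix G = V^T U = [[v1·u1, v1·u2], [v2·u1, v2·u2]] = [[-4, -6], [6, -3]], and by the Sylvester determinant identity det(I_3 - U V^T) = det(I_2 - V^T U) = det([[5, 6], [-6, 4]]) = (5)(4) - (6)(-6) = 56. (Direct check: I - K =
[[2, 7, 7],
 [0, 1, 0],
 [-6, 6, 7]]
has determinant 56.) The finite-dimensional Fredholm alternative says: either (I - K) is invertible, or ker(I - K) ≠ {0} and then range(I - K) = ker((I - K)^*)^⊥, with dim ker(I - K) = dim ker((I - K)^*). Since det(I - K) ≠ 0, 1 is not an eigenvalue of K and ker(I - K) = {0}, so we are in the first case: for every y there is a unique x = (I - K)^(-1) y. (Explicitly, by the Woodbury identity, (I - U V^T)^(-1) = I + U (I_2 - G)^(-1) V^T.)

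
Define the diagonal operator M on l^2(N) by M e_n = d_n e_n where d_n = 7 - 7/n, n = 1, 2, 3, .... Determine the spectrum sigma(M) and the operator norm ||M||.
sigma(M) = {7 - 7/n : n ≥ 1} ∪ {7}; ||M|| = 7

A bounded diagonal operator on l^2 with diagonal entries d_n has spectrum equal to the closure of {d_n : n ≥ 1}: every d_n is an eigenvalue (with eigenvector e_n), so {d_n} ⊂ sigma(M); the spectrum is closed, so its closure is too; and for lambda not in the closure, (M - lambda I) has bounded inverse (the diagonal entries 1/(d_n - lambda) are bounded). For our sequence d_n = 7 - 7/n, n = 1, 2, 3, ...:
  - {d_n} = {7 - 7/n : n ≥ 1}; the only limit point is 7
  - closure = {7 - 7/n : n ≥ 1} ∪ {7}
For the norm: a diagonal operator has ||M|| = sup_n |d_n|. Here d_n = 7 - 7/n increases monotonically from d_1 = 0 toward 7, with all terms in [0, 7); so sup_n |d_n| = 7 (the supremum is the limit, not attained). So ||M|| = 7.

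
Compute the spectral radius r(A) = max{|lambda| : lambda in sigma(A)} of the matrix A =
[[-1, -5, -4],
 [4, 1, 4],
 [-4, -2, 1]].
r(A) ≈ 5.0017

The eigenvalues of A are the roots of its characteristic polynomial. With M = A (coefficients from the trace, the sum of principal 2x2 minors, and det A):
  p(λ) = det(λ I - M) = λ^3 - λ^2 + 11λ - 107.
No integer candidate from the rational root theorem (±divisors of 107) is a root, so the roots are irrational. The cubic discriminant is Δ = -293568 < 0, so there is one real root and a complex-conjugate pair. p(4) = -15 and p(5) = 48 have opposite signs, so a root lies in (4, 5); Newton's method refines it to λ ≈ 4.2771. Dividing out (λ - (4.2771)) leaves approximately λ^2 + 3.2771λ + 25.0167. For λ^2 + 3.2771λ + 25.0167 the discriminant is -89.3274. It is negative, so the remaining roots are the complex-conjugate pair λ ≈ -1.6386 ± 4.7257i. Their product equals the constant term, so |λ|^2 ≈ 25.0167 and |λ| ≈ 5.0017.
Thus the eigenvalues (to 4 decimals) are 4.2771 (modulus 4.2771); -1.6386 ± 4.7257i (modulus 5.0017). The spectral radius is the largest modulus: r(A) ≈ 5.0017. (Cross-check: r(A) ≤ ||A||_2 ≈ 8.2915; equality holds whenever A is normal, though it can also hold for some non-normal A.)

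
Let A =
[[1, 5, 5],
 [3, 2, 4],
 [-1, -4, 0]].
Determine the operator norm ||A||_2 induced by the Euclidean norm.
||A||_2 ≈ 9.1176 (= sqrt(largest eigenvalue of A^T A))

||A||_2 = sigma_max(A) = sqrt(lambda_max(A^T A)). Form the symmetric matrix M = A^T A =
[[11, 15, 17],
 [15, 45, 33],
 [17, 33, 41]].
Its characteristic polynomial (trace, sum of principal 2x2 minors, determinant of M give the coefficients) is
  p(λ) = det(λ I - M) = λ^3 - 97λ^2 + 1188λ - 2916.
No integer candidate from the rational root theorem (±divisors of 2916) is a root, so the roots are irrational. The cubic discriminant is Δ = 1746135792 > 0, so there are three distinct real roots. p(3) = -198 and p(4) = 348 have opposite signs, so a root lies in (3, 4); Newton's method refines it to λ ≈ 3.3277. p(10) = 264 and p(11) = -254 have opposite signs, so a root lies in (10, 11); Newton's method refines it to λ ≈ 10.541. p(83) = -758 and p(84) = 5148 have opposite signs, so a root lies in (83, 84); Newton's method refines it to λ ≈ 83.1313. Check (Vieta): the three roots sum to 97, matching tr M = 97.
So the eigenvalues of A^T A are ≈ 3.3277, 10.541, 83.1313 (all ≥ 0, as they must be for A^T A). The largest is λ_max ≈ 83.1313, hence ||A||_2 = sqrt(λ_max) ≈ 9.1176.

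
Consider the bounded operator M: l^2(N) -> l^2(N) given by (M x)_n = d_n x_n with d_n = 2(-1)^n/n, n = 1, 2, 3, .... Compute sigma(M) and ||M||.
sigma(M) = {2(-1)^n/n : n ≥ 1} ∪ {0}; ||M|| = 2

A bounded diagonal operator on l^2 with diagonal entries d_n has spectrum equal to the closure of {d_n : n ≥ 1}: every d_n is an eigenvalue (with eigenvector e_n), so {d_n} ⊂ sigma(M); the spectrum is closed, so its closure is too; and for lambda not in the closure, (M - lambda I) has bounded inverse (the diagonal entries 1/(d_n - lambda) are bounded). For our sequence d_n = 2(-1)^n/n, n = 1, 2, 3, ...:
  - {d_n} = {2(-1)^n/n : n ≥ 1}; the only limit point is 0
  - closure = {2(-1)^n/n : n ≥ 1} ∪ {0}
For the norm: a diagonal operator has ||M|| = sup_n |d_n|. Here |d_n| = 2/n is decreasing, so sup_n |d_n| = |d_1| = 2. So ||M|| = 2.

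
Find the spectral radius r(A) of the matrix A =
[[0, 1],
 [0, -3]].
r(A) = 3

The eigenvalues of A are the roots of its characteristic polynomial. With M = A (coefficients from the trace and determinant):
  p(λ) = det(λ I - M) = λ^2 + 3λ.
For λ^2 + 3λ the discriminant is 9. It is a perfect square (3^2), so the roots are rational: λ = (-3 ± 3)/2 = 0, -3.
Thus the eigenvalues (to 4 decimals) are 0 (modulus 0); -3 (modulus 3). The spectral radius is the largest modulus: r(A) = 3. (Cross-check: r(A) ≤ ||A||_2 ≈ 3.1623; equality holds whenever A is normal, though it can also hold for some non-normal A.)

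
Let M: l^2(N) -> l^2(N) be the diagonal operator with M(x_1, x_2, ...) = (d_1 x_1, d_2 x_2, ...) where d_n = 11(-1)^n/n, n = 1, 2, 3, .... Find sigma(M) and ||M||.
sigma(M) = {11(-1)^n/n : n ≥ 1} ∪ {0}; ||M|| = 11

A bounded diagonal operator on l^2 with diagonal entries d_n has spectrum equal to the closure of {d_n : n ≥ 1}: every d_n is an eigenvalue (with eigenvector e_n), so {d_n} ⊂ sigma(M); the spectrum is closed, so its closure is too; and for lambda not in the closure, (M - lambda I) has bounded inverse (the diagonal entries 1/(d_n - lambda) are bounded). For our sequence d_n = 11(-1)^n/n, n = 1, 2, 3, ...:
  - {d_n} = {11(-1)^n/n : n ≥ 1}; the only limit point is 0
  - closure = {11(-1)^n/n : n ≥ 1} ∪ {0}
For the norm: a diagonal operator has ||M|| = sup_n |d_n|. Here |d_n| = 11/n is decreasing, so sup_n |d_n| = |d_1| = 11. So ||M|| = 11.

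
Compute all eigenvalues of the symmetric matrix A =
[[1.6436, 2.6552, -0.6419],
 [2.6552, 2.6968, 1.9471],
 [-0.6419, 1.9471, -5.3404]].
sigma(A) ≈ {-6, 0, 5}

A is real symmetric, so its spectrum consists of real eigenvalues. Expanding the characteristic polynomial of the displayed matrix gives
  det(λ I - A) = p(λ) = λ^3 + (1)λ^2 + (-30)λ + (0).
Solving p(λ) = 0 yields eigenvalues ≈ -6, 0, 5. (A is shown rounded to 4 decimals, so these recover the underlying integer eigenvalues to within that precision.)
Verification: the trace of A = -1 equals the sum of eigenvalues -1, and det(A) ≈ -0.0004 matches the eigenvalue product 0.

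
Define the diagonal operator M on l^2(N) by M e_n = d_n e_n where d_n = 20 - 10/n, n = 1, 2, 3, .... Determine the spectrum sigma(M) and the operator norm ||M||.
sigma(M) = {20 - 10/n : n ≥ 1} ∪ {20}; ||M|| = 20

A bounded diagonal operator on l^2 with diagonal entries d_n has spectrum equal to the closure of {d_n : n ≥ 1}: every d_n is an eigenvalue (with eigenvector e_n), so {d_n} ⊂ sigma(M); the spectrum is closed, so its closure is too; and for lambda not in the closure, (M - lambda I) has bounded inverse (the diagonal entries 1/(d_n - lambda) are bounded). For our sequence d_n = 20 - 10/n, n = 1, 2, 3, ...:
  - {d_n} = {20 - 10/n : n ≥ 1}; the only limit point is 20
  - closure = {20 - 10/n : n ≥ 1} ∪ {20}
For the norm: a diagonal operator has ||M|| = sup_n |d_n|. Here d_n = 20 - 10/n increases monotonically from d_1 = 10 toward 20, with all terms in [10, 20); so sup_n |d_n| = 20 (the supremum is the limit, not attained). So ||M|| = 20.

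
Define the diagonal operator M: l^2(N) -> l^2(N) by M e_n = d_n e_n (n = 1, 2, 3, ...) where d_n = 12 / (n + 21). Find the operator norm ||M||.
||M|| = 6/11 (attained at n = 1)

For M diagonal, ||M|| = sup_n |d_n| = sup_n 12/(n + 21). This is positive and strictly decreasing in n, so the supremum is attained at n = 1: d_1 = 12/(1 + 21) = 6/11. Hence ||M|| = 6/11.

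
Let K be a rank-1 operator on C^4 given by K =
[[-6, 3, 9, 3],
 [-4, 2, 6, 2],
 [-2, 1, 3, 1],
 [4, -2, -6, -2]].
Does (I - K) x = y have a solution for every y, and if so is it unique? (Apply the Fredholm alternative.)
(I - K) is invertible (det(I - K) = 4 ≠ 0), so for every y in C^4 the equation (I - K) x = y has a unique solution.

K has rank 1, so it is an outer product K = u v^T: every row of K is a multiple of one row vector. Reading off the entries, u = (-3, -2, -1, 2) and v = (2, -1, -3, -1) (row i of K equals u_i·v^T). A rank-one matrix u v^T satisfies K u = u (v·u) and kills the (3)-dimensional subspace v^⊥, so its characteristic polynomial is lambda^3 (lambda - v·u) with v·u = tr K = -3. Hence the eigenvalues of I - K are 1 (multiplicity 3) and 1 - (-3) = 4, so det(I - K) = 4. (Direct check: I - K =
[[7, -3, -9, -3],
 [4, -1, -6, -2],
 [2, -1, -2, -1],
 [-4, 2, 6, 3]]
has determinant 4.) The finite-dimensional Fredholm alternative says: either (I - K) is invertible, or ker(I - K) ≠ {0} and then range(I - K) = ker((I - K)^*)^⊥, with dim ker(I - K) = dim ker((I - K)^*). Since det(I - K) ≠ 0, 1 is not an eigenvalue of K and ker(I - K) = {0}, so we are in the first case: for every y there is a unique x = (I - K)^(-1) y. Explicitly, by the Sherman–Morrison formula, (I - u v^T)^(-1) = I + u v^T/(1 - v·u), i.e. (I - K)^(-1) = I + K/(4).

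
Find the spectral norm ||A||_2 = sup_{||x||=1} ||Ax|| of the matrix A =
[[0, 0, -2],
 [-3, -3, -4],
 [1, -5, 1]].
||A||_2 ≈ 6.3364 (= sqrt(largest eigenvalue of A^T A))

||A||_2 = sigma_max(A) = sqrt(lambda_max(A^T A)). Form the symmetric matrix M = A^T A =
[[10, 4, 13],
 [4, 34, 7],
 [13, 7, 21]].
Its characteristic polynomial (trace, sum of principal 2x2 minors, determinant of M give the coefficients) is
  p(λ) = det(λ I - M) = λ^3 - 65λ^2 + 1030λ - 1296.
No integer candidate from the rational root theorem (±divisors of 1296) is a root, so the roots are irrational. The cubic discriminant is Δ = 204198468 > 0, so there are three distinct real roots. p(1) = -330 and p(2) = 512 have opposite signs, so a root lies in (1, 2); Newton's method refines it to λ ≈ 1.375. p(23) = 176 and p(24) = -192 have opposite signs, so a root lies in (23, 24); Newton's method refines it to λ ≈ 23.4746. p(40) = -96 and p(41) = 590 have opposite signs, so a root lies in (40, 41); Newton's method refines it to λ ≈ 40.1504. Check (Vieta): the three roots sum to 65, matching tr M = 65.
So the eigenvalues of A^T A are ≈ 1.375, 23.4746, 40.1504 (all ≥ 0, as they must be for A^T A). The largest is λ_max ≈ 40.1504, hence ||A||_2 = sqrt(λ_max) ≈ 6.3364.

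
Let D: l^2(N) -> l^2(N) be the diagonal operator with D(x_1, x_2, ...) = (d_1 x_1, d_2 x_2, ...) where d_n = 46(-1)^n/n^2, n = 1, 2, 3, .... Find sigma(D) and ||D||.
sigma(D) = {46(-1)^n/n^2 : n ≥ 1} ∪ {0}; ||D|| = 46

A bounded diagonal operator on l^2 with diagonal entries d_n has spectrum equal to the closure of {d_n : n ≥ 1}: every d_n is an eigenvalue (with eigenvector e_n), so {d_n} ⊂ sigma(D); the spectrum is closed, so its closure is too; and for lambda not in the closure, (D - lambda I) has bounded inverse (the diagonal entries 1/(d_n - lambda) are bounded). For our sequence d_n = 46(-1)^n/n^2, n = 1, 2, 3, ...:
  - {d_n} = {46(-1)^n/n^2 : n ≥ 1}; the only limit point is 0
  - closure = {46(-1)^n/n^2 : n ≥ 1} ∪ {0}
For the norm: a diagonal operator has ||D|| = sup_n |d_n|. Here |d_n| = 46/n^2 is decreasing, so sup_n |d_n| = |d_1| = 46. So ||D|| = 46.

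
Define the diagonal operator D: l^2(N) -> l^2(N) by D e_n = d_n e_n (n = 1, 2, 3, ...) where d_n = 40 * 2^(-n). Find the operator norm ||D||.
||D|| = 20 (attained at n = 1)

For D diagonal, ||D|| = sup_n |d_n|. The sequence d_n = 40 * 2^(-n) is positive and strictly decreasing (ratio 2^(-1) < 1), so the supremum is d_1 = 40/2 = 20. Hence ||D|| = 20.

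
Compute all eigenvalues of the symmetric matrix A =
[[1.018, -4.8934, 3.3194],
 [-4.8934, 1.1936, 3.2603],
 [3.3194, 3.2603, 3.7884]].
sigma(A) ≈ {-6, 6} (6 with multiplicity 2)

A is real symmetric, so its spectrum consists of real eigenvalues. Expanding the characteristic polynomial of the displayed matrix gives
  det(λ I - A) = p(λ) = λ^3 + (-6)λ^2 + (-36)λ + (215.999).
Solving p(λ) = 0 yields eigenvalues ≈ -6, 6, 6. (A is shown rounded to 4 decimals, so these recover the underlying integer eigenvalues to within that precision.)
Verification: the trace of A = 6 equals the sum of eigenvalues 6, and det(A) ≈ -215.9990 matches the eigenvalue product -216.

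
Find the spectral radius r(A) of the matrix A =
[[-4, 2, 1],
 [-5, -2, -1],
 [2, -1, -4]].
r(A) ≈ 4.3796

The eigenvalues of A are the roots of its characteristic polynomial. With M = A (coefficients from the trace, the sum of principal 2x2 minors, and det A):
  p(λ) = det(λ I - M) = λ^3 + 10λ^2 + 39λ + 63.
No integer candidate from the rational root theorem (±divisors of 63) is a root, so the roots are irrational. The cubic discriminant is Δ = -2079 < 0, so there is one real root and a complex-conjugate pair. p(-5) = -7 and p(-4) = 3 have opposite signs, so a root lies in (-5, -4); Newton's method refines it to λ ≈ -4.3796. Dividing out (λ - (-4.3796)) leaves approximately λ^2 + 5.6204λ + 14.3849. For λ^2 + 5.6204λ + 14.3849 the discriminant is -25.9506. It is negative, so the remaining roots are the complex-conjugate pair λ ≈ -2.8102 ± 2.5471i. Their product equals the constant term, so |λ|^2 ≈ 14.3849 and |λ| ≈ 3.7927.
Thus the eigenvalues (to 4 decimals) are -4.3796 (modulus 4.3796); -2.8102 ± 2.5471i (modulus 3.7927). The spectral radius is the largest modulus: r(A) ≈ 4.3796. (Cross-check: r(A) ≤ ||A||_2 ≈ 6.8416; equality holds whenever A is normal, though it can also hold for some non-normal A.)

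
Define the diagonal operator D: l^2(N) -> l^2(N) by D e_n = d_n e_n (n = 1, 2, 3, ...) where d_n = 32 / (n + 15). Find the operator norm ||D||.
||D|| = 2 (attained at n = 1)

For D diagonal, ||D|| = sup_n |d_n| = sup_n 32/(n + 15). This is positive and strictly decreasing in n, so the supremum is attained at n = 1: d_1 = 32/(1 + 15) = 2. Hence ||D|| = 2.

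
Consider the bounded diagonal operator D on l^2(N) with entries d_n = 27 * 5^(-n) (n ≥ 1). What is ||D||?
||D|| = 27/5 (attained at n = 1)

For D diagonal, ||D|| = sup_n |d_n|. The sequence d_n = 27 * 5^(-n) is positive and strictly decreasing (ratio 5^(-1) < 1), so the supremum is d_1 = 27/5. Hence ||D|| = 27/5.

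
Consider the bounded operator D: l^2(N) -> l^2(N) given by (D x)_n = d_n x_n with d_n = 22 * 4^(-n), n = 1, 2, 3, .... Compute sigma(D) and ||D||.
sigma(D) = {22 * 4^(-n) : n ≥ 1} ∪ {0}; ||D|| = 11/2

A bounded diagonal operator on l^2 with diagonal entries d_n has spectrum equal to the closure of {d_n : n ≥ 1}: every d_n is an eigenvalue (with eigenvector e_n), so {d_n} ⊂ sigma(D); the spectrum is closed, so its closure is too; and for lambda not in the closure, (D - lambda I) has bounded inverse (the diagonal entries 1/(d_n - lambda) are bounded). For our sequence d_n = 22 * 4^(-n), n = 1, 2, 3, ...:
  - {d_n} = {22 * 4^(-n) : n ≥ 1}; the only limit point is 0
  - closure = {22 * 4^(-n) : n ≥ 1} ∪ {0}
For the norm: a diagonal operator has ||D|| = sup_n |d_n|. Here d_n = 22 * 4^(-n) is positive and decreasing, so sup_n |d_n| = d_1 = 22/4 = 11/2. So ||D|| = 11/2.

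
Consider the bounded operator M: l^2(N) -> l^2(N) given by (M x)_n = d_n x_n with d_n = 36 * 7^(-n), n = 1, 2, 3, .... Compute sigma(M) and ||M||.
sigma(M) = {36 * 7^(-n) : n ≥ 1} ∪ {0}; ||M|| = 36/7

A bounded diagonal operator on l^2 with diagonal entries d_n has spectrum equal to the closure of {d_n : n ≥ 1}: every d_n is an eigenvalue (with eigenvector e_n), so {d_n} ⊂ sigma(M); the spectrum is closed, so its closure is too; and for lambda not in the closure, (M - lambda I) has bounded inverse (the diagonal entries 1/(d_n - lambda) are bounded). For our sequence d_n = 36 * 7^(-n), n = 1, 2, 3, ...:
  - {d_n} = {36 * 7^(-n) : n ≥ 1}; the only limit point is 0
  - closure = {36 * 7^(-n) : n ≥ 1} ∪ {0}
For the norm: a diagonal operator has ||M|| = sup_n |d_n|. Here d_n = 36 * 7^(-n) is positive and decreasing, so sup_n |d_n| = d_1 = 36/7. So ||M|| = 36/7.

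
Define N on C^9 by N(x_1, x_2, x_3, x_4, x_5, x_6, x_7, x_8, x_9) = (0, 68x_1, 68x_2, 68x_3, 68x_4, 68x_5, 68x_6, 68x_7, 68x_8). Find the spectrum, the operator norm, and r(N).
sigma(N) = {0}; ||N|| = 68; r(N) = 0. (N is nilpotent with N^9 = 0.)

On C^9, N is a strictly lower-triangular matrix with 68 on the subdiagonal and zeros elsewhere, so its characteristic polynomial is lambda^9 and every eigenvalue is 0: sigma(N) = {0}. For the operator norm, N e_i = 68e_{i+1} for i = 1, ..., 8 and N e_9 = 0, so the singular values of N are 68 (with multiplicity 8) and 0; hence ||N|| = 68. The spectral radius r(N) = max|lambda| = 0. Note ||N|| > r(N) — characteristic of non-normal nilpotent operators. Indeed N^9 = 0.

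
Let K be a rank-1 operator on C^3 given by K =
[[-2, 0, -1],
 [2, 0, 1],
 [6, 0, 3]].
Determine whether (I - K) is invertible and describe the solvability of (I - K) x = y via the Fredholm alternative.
(I - K) is singular (det(I - K) = 0, i.e. 1 ∈ sigma(K)). (I - K) x = y is solvable iff y ⊥ ker((I - K)^*) = span{(-2, 0, -1)}, i.e. iff -2y_1 - y_3 = 0. When solvable, the solutions are x = y + c·(1, -1, -3), c arbitrary (ker(I - K) = span{(1, -1, -3)}, dimension 1).

K has rank 1, so it is an outer product K = u v^T: every row of K is a multiple of one row vector. Reading off the entries, u = (1, -1, -3) and v = (-2, 0, -1) (row i of K equals u_i·v^T). A rank-one matrix u v^T satisfies K u = u (v·u) and kills the (2)-dimensional subspace v^⊥, so its characteristic polynomial is lambda^2 (lambda - v·u) with v·u = tr K = 1. Hence the eigenvalues of I - K are 1 (multiplicity 2) and 1 - (1) = 0, so det(I - K) = 0. (Direct check: I - K =
[[3, 0, 1],
 [-2, 1, -1],
 [-6, 0, -2]]
has determinant 0.) So 1 is an eigenvalue of K and (I - K) is not invertible. The finite-dimensional Fredholm alternative says: either (I - K) is invertible, or ker(I - K) ≠ {0} and then range(I - K) = ker((I - K)^*)^⊥, with dim ker(I - K) = dim ker((I - K)^*). We are in the second case, so we need both kernels. Kernel of I - K: (I - K) u = u - u (v·u) = u - u = 0, so ker(I - K) = span{u} = span{(1, -1, -3)} (it is exactly 1-dimensional because rank(I - K) = 2). Kernel of the adjoint: K is real, so (I - K)^* = I - K^T = I - v u^T, and (I - v u^T) v = v - v (u·v) = 0; hence ker((I - K)^*) = span{v} = span{(-2, 0, -1)}. Therefore (I - K) x = y is solvable iff <y, v> = 0, i.e. iff -2y_1 - y_3 = 0. When this holds, K y = u (v·y) = 0, so (I - K) y = y and x = y is a particular solution; the full solution set is the line x = y + c·u = y + c·(1, -1, -3), c ∈ C.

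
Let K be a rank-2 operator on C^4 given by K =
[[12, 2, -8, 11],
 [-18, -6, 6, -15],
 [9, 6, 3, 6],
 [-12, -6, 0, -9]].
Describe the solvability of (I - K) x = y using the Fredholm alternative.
(I - K) is invertible (det(I - K) = -20 ≠ 0), so for every y in C^4 the equation (I - K) x = y has a unique solution.

K has rank 2 and factors as K = U V^T = u1 v1^T + u2 v2^T with u1 = (-1, 3, -3, 3), v1 = (-3, -2, -1, -2), u2 = (-3, 3, 0, 1), v2 = (-3, 0, 3, -3) (multiplying out reproduces the displayed K). The nonzero eigenvalues of U V^T coincide with those of the 2 x 2 matrix G = V^T U = [[v1·u1, v1·u2], [v2·u1, v2·u2]] = [[-6, 1], [-15, 6]], and by the Sylvester determinant identity det(I_4 - U V^T) = det(I_2 - V^T U) = det([[7, -1], [15, -5]]) = (7)(-5) - (-1)(15) = -20. (Direct check: I - K =
[[-11, -2, 8, -11],
 [18, 7, -6, 15],
 [-9, -6, -2, -6],
 [12, 6, 0, 10]]
has determinant -20.) The finite-dimensional Fredholm alternative says: either (I - K) is invertible, or ker(I - K) ≠ {0} and then range(I - K) = ker((I - K)^*)^⊥, with dim ker(I - K) = dim ker((I - K)^*). Since det(I - K) ≠ 0, 1 is not an eigenvalue of K and ker(I - K) = {0}, so we are in the first case: for every y there is a unique x = (I - K)^(-1) y. (Explicitly, by the Woodbury identity, (I - U V^T)^(-1) = I + U (I_2 - G)^(-1) V^T.)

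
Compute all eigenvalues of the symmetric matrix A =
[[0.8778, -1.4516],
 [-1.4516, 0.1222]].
sigma(A) ≈ {-1, 2}

A is real symmetric, so its spectrum consists of real eigenvalues. Expanding the characteristic polynomial of the displayed matrix gives
  det(λ I - A) = p(λ) = λ^2 + (-1)λ + (-2).
Solving p(λ) = 0 yields eigenvalues ≈ -1, 2. (A is shown rounded to 4 decimals, so these recover the underlying integer eigenvalues to within that precision.)
Verification: the trace of A = 1 equals the sum of eigenvalues 1, and det(A) ≈ -1.9999 matches the eigenvalue product -2.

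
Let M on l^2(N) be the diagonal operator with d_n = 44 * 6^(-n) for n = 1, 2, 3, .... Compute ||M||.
||M|| = 22/3 (attained at n = 1)

For M diagonal, ||M|| = sup_n |d_n|. The sequence d_n = 44 * 6^(-n) is positive and strictly decreasing (ratio 6^(-1) < 1), so the supremum is d_1 = 44/6 = 22/3. Hence ||M|| = 22/3.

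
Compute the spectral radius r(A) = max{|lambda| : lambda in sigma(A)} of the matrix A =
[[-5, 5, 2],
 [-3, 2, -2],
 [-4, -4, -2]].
r(A) ≈ 5.9835

The eigenvalues of A are the roots of its characteristic polynomial. With M = A (coefficients from the trace, the sum of principal 2x2 minors, and det A):
  p(λ) = det(λ I - M) = λ^3 + 5λ^2 + 11λ - 110.
No integer candidate from the rational root theorem (±divisors of 110) is a root, so the roots are irrational. The cubic discriminant is Δ = -382899 < 0, so there is one real root and a complex-conjugate pair. p(3) = -5 and p(4) = 78 have opposite signs, so a root lies in (3, 4); Newton's method refines it to λ ≈ 3.0724. Dividing out (λ - (3.0724)) leaves approximately λ^2 + 8.0724λ + 35.8021. For λ^2 + 8.0724λ + 35.8021 the discriminant is -78.0442. It is negative, so the remaining roots are the complex-conjugate pair λ ≈ -4.0362 ± 4.4171i. Their product equals the constant term, so |λ|^2 ≈ 35.8021 and |λ| ≈ 5.9835.
Thus the eigenvalues (to 4 decimals) are 3.0724 (modulus 3.0724); -4.0362 ± 4.4171i (modulus 5.9835). The spectral radius is the largest modulus: r(A) ≈ 5.9835. (Cross-check: r(A) ≤ ||A||_2 ≈ 7.9681; equality holds whenever A is normal, though it can also hold for some non-normal A.)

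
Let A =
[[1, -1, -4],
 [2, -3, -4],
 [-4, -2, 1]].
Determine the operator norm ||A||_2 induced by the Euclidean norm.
||A||_2 ≈ 6.9173 (= sqrt(largest eigenvalue of A^T A))

||A||_2 = sigma_max(A) = sqrt(lambda_max(A^T A)). Form the symmetric matrix M = A^T A =
[[21, 1, -16],
 [1, 14, 14],
 [-16, 14, 33]].
Its characteristic polynomial (trace, sum of principal 2x2 minors, determinant of M give the coefficients) is
  p(λ) = det(λ I - M) = λ^3 - 68λ^2 + 996λ - 1521.
No integer candidate from the rational root theorem (±divisors of 1521) is a root, so the roots are irrational. The cubic discriminant is Δ = 513680229 > 0, so there are three distinct real roots. p(1) = -592 and p(2) = 207 have opposite signs, so a root lies in (1, 2); Newton's method refines it to λ ≈ 1.7251. p(18) = 207 and p(19) = -286 have opposite signs, so a root lies in (18, 19); Newton's method refines it to λ ≈ 18.4261. p(47) = -1098 and p(48) = 207 have opposite signs, so a root lies in (47, 48); Newton's method refines it to λ ≈ 47.8487. Check (Vieta): the three roots sum to 68, matching tr M = 68.
So the eigenvalues of A^T A are ≈ 1.7251, 18.4261, 47.8487 (all ≥ 0, as they must be for A^T A). The largest is λ_max ≈ 47.8487, hence ||A||_2 = sqrt(λ_max) ≈ 6.9173.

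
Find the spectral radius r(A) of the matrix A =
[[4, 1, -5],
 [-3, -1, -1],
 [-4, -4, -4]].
r(A) ≈ 7.1318

The eigenvalues of A are the roots of its characteristic polynomial. With M = A (coefficients from the trace, the sum of principal 2x2 minors, and det A):
  p(λ) = det(λ I - M) = λ^3 + λ^2 - 37λ + 48.
No integer candidate from the rational root theorem (±divisors of 48) is a root, so the roots are irrational. The cubic discriminant is Δ = 109613 > 0, so there are three distinct real roots. p(-8) = -104 and p(-7) = 13 have opposite signs, so a root lies in (-8, -7); Newton's method refines it to λ ≈ -7.1318. p(1) = 13 and p(2) = -14 have opposite signs, so a root lies in (1, 2); Newton's method refines it to λ ≈ 1.4321. p(4) = -20 and p(5) = 13 have opposite signs, so a root lies in (4, 5); Newton's method refines it to λ ≈ 4.6997. Check (Vieta): the three roots sum to -1, matching tr M = -1.
Thus the eigenvalues (to 4 decimals) are -7.1318 (modulus 7.1318); 1.4321 (modulus 1.4321); 4.6997 (modulus 4.6997). The spectral radius is the largest modulus: r(A) ≈ 7.1318. (Cross-check: r(A) ≤ ||A||_2 ≈ 7.5798; equality holds whenever A is normal, though it can also hold for some non-normal A.)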